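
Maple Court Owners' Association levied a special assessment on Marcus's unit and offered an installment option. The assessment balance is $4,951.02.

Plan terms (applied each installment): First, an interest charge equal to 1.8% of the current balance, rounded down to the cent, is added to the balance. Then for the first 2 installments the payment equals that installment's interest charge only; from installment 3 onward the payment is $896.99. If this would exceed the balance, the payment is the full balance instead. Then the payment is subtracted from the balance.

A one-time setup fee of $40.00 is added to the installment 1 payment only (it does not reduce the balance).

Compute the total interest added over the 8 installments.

$489.47

Installment 1: opening $4,951.02; interest $89.11 → $5,040.13; payment $89.11 (+ $40.00 fee); balance $4,951.02
Installment 2: opening $4,951.02; interest $89.11 → $5,040.13; payment $89.11; balance $4,951.02
Installment 3: opening $4,951.02; interest $89.11 → $5,040.13; payment $896.99; balance $4,143.14
Installment 4: opening $4,143.14; interest $74.57 → $4,217.71; payment $896.99; balance $3,320.72
Installment 5: opening $3,320.72; interest $59.77 → $3,380.49; payment $896.99; balance $2,483.50
Installment 6: opening $2,483.50; interest $44.70 → $2,528.20; payment $896.99; balance $1,631.21
Installment 7: opening $1,631.21; interest $29.36 → $1,660.57; payment $896.99; balance $763.58
Installment 8: opening $763.58; interest $13.74 → $777.32; payment $777.32; balance $0.00
Total interest: $89.11 + $89.11 + $89.11 + $74.57 + $59.77 + $44.70 + $29.36 + $13.74 = $489.47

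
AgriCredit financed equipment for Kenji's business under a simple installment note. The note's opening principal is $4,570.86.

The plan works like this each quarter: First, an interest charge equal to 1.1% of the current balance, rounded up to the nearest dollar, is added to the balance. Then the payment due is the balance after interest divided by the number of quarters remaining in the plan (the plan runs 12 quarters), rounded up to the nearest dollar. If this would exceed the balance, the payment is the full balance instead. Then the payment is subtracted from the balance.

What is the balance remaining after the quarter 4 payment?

$3,182.86

# | Opening | Interest | Payment | End bal
1 | $4,570.86 | $51.00 | $386.00 | $4,235.86
2 | $4,235.86 | $47.00 | $390.00 | $3,892.86
3 | $3,892.86 | $43.00 | $394.00 | $3,541.86
4 | $3,541.86 | $39.00 | $398.00 | $3,182.86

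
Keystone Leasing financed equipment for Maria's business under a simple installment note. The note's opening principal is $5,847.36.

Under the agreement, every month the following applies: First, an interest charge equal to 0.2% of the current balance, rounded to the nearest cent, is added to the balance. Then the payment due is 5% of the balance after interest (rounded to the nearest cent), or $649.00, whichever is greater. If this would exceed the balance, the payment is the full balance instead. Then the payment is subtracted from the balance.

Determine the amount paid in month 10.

$65.64

Month 1: opening $5,847.36; interest $11.69 → $5,859.05; payment $649.00; balance $5,210.05
Month 2: opening $5,210.05; interest $10.42 → $5,220.47; payment $649.00; balance $4,571.47
Month 3: opening $4,571.47; interest $9.14 → $4,580.61; payment $649.00; balance $3,931.61
Month 4: opening $3,931.61; interest $7.86 → $3,939.47; payment $649.00; balance $3,290.47
Month 5: opening $3,290.47; interest $6.58 → $3,297.05; payment $649.00; balance $2,648.05
Month 6: opening $2,648.05; interest $5.30 → $2,653.35; payment $649.00; balance $2,004.35
Month 7: opening $2,004.35; interest $4.01 → $2,008.36; payment $649.00; balance $1,359.36
Month 8: opening $1,359.36; interest $2.72 → $1,362.08; payment $649.00; balance $713.08
Month 9: opening $713.08; interest $1.43 → $714.51; payment $649.00; balance $65.51
Month 10: opening $65.51; interest $0.13 → $65.64; payment $65.64; balance $0.00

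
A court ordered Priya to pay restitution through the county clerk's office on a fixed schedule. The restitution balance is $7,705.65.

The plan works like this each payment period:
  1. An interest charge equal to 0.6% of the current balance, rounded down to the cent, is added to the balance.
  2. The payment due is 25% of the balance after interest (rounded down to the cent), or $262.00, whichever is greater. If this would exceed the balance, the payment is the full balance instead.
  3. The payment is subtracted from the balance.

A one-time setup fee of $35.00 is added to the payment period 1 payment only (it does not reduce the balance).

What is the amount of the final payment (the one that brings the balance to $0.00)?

$33.36

Payment period 1: opening $7,705.65; interest $46.23 → $7,751.88; payment $1,937.97 (+ $35.00 fee); balance $5,813.91
Payment period 2: opening $5,813.91; interest $34.88 → $5,848.79; payment $1,462.19; balance $4,386.60
Payment period 3: opening $4,386.60; interest $26.31 → $4,412.91; payment $1,103.22; balance $3,309.69
Payment period 4: opening $3,309.69; interest $19.85 → $3,329.54; payment $832.38; balance $2,497.16
Payment period 5: opening $2,497.16; interest $14.98 → $2,512.14; payment $628.03; balance $1,884.11
Payment period 6: opening $1,884.11; interest $11.30 → $1,895.41; payment $473.85; balance $1,421.56
Payment period 7: opening $1,421.56; interest $8.52 → $1,430.08; payment $357.52; balance $1,072.56
Payment period 8: opening $1,072.56; interest $6.43 → $1,078.99; payment $269.74; balance $809.25
Payment period 9: opening $809.25; interest $4.85 → $814.10; payment $262.00; balance $552.10
Payment period 10: opening $552.10; interest $3.31 → $555.41; payment $262.00; balance $293.41
Payment period 11: opening $293.41; interest $1.76 → $295.17; payment $262.00; balance $33.17
Payment period 12: opening $33.17; interest $0.19 → $33.36; payment $33.36; balance $0.00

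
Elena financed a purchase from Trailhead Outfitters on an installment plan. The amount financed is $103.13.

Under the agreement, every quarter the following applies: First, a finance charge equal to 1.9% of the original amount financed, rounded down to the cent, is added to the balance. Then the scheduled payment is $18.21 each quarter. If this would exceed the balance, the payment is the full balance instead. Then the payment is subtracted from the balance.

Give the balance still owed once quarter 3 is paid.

# | Opening | Interest | Payment | End bal
1 | $103.13 | $1.95 | $18.21 | $86.87
2 | $86.87 | $1.95 | $18.21 | $70.61
3 | $70.61 | $1.95 | $18.21 | $54.35

$54.35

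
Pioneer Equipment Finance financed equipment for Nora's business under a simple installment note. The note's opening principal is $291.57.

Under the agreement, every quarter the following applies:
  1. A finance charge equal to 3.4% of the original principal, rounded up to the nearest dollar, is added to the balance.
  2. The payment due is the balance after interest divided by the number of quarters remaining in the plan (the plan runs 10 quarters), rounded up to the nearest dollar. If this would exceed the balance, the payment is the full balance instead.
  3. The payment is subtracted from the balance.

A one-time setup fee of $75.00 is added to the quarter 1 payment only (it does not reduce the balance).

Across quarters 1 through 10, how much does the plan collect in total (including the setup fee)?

# | Opening | Interest | Payment | Fee | End bal
1 | $291.57 | $10.00 | $31.00 | $75.00 | $270.57
2 | $270.57 | $10.00 | $32.00 | — | $248.57
3 | $248.57 | $10.00 | $33.00 | — | $225.57
4 | $225.57 | $10.00 | $34.00 | — | $201.57
5 | $201.57 | $10.00 | $36.00 | — | $175.57
6 | $175.57 | $10.00 | $38.00 | — | $147.57
7 | $147.57 | $10.00 | $40.00 | — | $117.57
8 | $117.57 | $10.00 | $43.00 | — | $84.57
9 | $84.57 | $10.00 | $48.00 | — | $46.57
10 | $46.57 | $10.00 | $56.57 | — | $0.00
Total paid: $466.57

$466.57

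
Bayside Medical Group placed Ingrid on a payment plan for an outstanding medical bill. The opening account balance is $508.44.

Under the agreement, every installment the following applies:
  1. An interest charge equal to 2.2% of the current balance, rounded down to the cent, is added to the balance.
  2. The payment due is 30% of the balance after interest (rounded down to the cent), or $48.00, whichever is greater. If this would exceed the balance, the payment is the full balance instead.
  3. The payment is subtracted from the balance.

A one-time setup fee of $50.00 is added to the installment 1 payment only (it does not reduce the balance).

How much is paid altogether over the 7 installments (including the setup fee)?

$593.20

# | Opening | Interest | Payment | Fee | End bal
1 | $508.44 | $11.18 | $155.88 | $50.00 | $363.74
2 | $363.74 | $8.00 | $111.52 | — | $260.22
3 | $260.22 | $5.72 | $79.78 | — | $186.16
4 | $186.16 | $4.09 | $57.07 | — | $133.18
5 | $133.18 | $2.92 | $48.00 | — | $88.10
6 | $88.10 | $1.93 | $48.00 | — | $42.03
7 | $42.03 | $0.92 | $42.95 | — | $0.00
Total paid: $593.20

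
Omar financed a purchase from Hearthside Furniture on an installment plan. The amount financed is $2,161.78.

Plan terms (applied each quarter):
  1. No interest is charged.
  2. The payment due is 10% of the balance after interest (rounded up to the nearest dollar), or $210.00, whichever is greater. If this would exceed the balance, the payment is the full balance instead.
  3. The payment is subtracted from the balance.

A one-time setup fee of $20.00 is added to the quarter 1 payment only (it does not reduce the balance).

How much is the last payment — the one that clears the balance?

$54.78

# | Opening | Payment | Fee | End bal
1 | $2,161.78 | $217.00 | $20.00 | $1,944.78
2 | $1,944.78 | $210.00 | — | $1,734.78
3 | $1,734.78 | $210.00 | — | $1,524.78
4 | $1,524.78 | $210.00 | — | $1,314.78
5 | $1,314.78 | $210.00 | — | $1,104.78
6 | $1,104.78 | $210.00 | — | $894.78
7 | $894.78 | $210.00 | — | $684.78
8 | $684.78 | $210.00 | — | $474.78
9 | $474.78 | $210.00 | — | $264.78
10 | $264.78 | $210.00 | — | $54.78
11 | $54.78 | $54.78 | — | $0.00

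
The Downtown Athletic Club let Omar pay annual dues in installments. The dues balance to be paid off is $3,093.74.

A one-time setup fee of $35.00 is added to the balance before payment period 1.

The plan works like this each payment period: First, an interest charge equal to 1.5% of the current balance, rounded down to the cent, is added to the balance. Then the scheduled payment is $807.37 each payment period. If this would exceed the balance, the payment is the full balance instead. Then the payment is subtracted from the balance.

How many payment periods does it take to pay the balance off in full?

5

Payment period 1: $3,128.74 +$46.93 interest = $3,175.67; pay $807.37 → $2,368.30
Payment period 2: $2,368.30 +$35.52 interest = $2,403.82; pay $807.37 → $1,596.45
Payment period 3: $1,596.45 +$23.94 interest = $1,620.39; pay $807.37 → $813.02
Payment period 4: $813.02 +$12.19 interest = $825.21; pay $807.37 → $17.84
Payment period 5: $17.84 +$0.26 interest = $18.10; pay $18.10 → $0.00
Balance reaches $0.00 in payment period 5.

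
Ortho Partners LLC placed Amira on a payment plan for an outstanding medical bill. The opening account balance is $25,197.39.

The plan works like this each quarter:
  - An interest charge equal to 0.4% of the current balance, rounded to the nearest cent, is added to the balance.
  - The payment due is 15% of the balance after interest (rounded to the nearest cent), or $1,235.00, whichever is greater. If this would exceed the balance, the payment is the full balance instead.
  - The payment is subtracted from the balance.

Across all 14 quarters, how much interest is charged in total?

$591.43

Quarter 1: opening $25,197.39; interest $100.79 → $25,298.18; payment $3,794.73; balance $21,503.45
Quarter 2: opening $21,503.45; interest $86.01 → $21,589.46; payment $3,238.42; balance $18,351.04
Quarter 3: opening $18,351.04; interest $73.40 → $18,424.44; payment $2,763.67; balance $15,660.77
Quarter 4: opening $15,660.77; interest $62.64 → $15,723.41; payment $2,358.51; balance $13,364.90
Quarter 5: opening $13,364.90; interest $53.46 → $13,418.36; payment $2,012.75; balance $11,405.61
Quarter 6: opening $11,405.61; interest $45.62 → $11,451.23; payment $1,717.68; balance $9,733.55
Quarter 7: opening $9,733.55; interest $38.93 → $9,772.48; payment $1,465.87; balance $8,306.61
Quarter 8: opening $8,306.61; interest $33.23 → $8,339.84; payment $1,250.98; balance $7,088.86
Quarter 9: opening $7,088.86; interest $28.36 → $7,117.22; payment $1,235.00; balance $5,882.22
Quarter 10: opening $5,882.22; interest $23.53 → $5,905.75; payment $1,235.00; balance $4,670.75
Quarter 11: opening $4,670.75; interest $18.68 → $4,689.43; payment $1,235.00; balance $3,454.43
Quarter 12: opening $3,454.43; interest $13.82 → $3,468.25; payment $1,235.00; balance $2,233.25
Quarter 13: opening $2,233.25; interest $8.93 → $2,242.18; payment $1,235.00; balance $1,007.18
Quarter 14: opening $1,007.18; interest $4.03 → $1,011.21; payment $1,011.21; balance $0.00
Total interest: $100.79 + $86.01 + $73.40 + $62.64 + $53.46 + $45.62 + $38.93 + $33.23 + $28.36 + $23.53 + $18.68 + $13.82 + $8.93 + $4.03 = $591.43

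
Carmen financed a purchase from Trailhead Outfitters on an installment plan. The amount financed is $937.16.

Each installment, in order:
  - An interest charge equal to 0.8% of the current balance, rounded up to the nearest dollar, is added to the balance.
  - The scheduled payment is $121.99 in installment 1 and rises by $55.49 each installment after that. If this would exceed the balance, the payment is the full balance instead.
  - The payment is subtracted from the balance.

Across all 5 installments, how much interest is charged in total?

# | Opening | Interest | Payment | End bal
1 | $937.16 | $8.00 | $121.99 | $823.17
2 | $823.17 | $7.00 | $177.48 | $652.69
3 | $652.69 | $6.00 | $232.97 | $425.72
4 | $425.72 | $4.00 | $288.46 | $141.26
5 | $141.26 | $2.00 | $143.26 | $0.00
Total interest: $8.00 + $7.00 + $6.00 + $4.00 + $2.00 = $27.00

$27.00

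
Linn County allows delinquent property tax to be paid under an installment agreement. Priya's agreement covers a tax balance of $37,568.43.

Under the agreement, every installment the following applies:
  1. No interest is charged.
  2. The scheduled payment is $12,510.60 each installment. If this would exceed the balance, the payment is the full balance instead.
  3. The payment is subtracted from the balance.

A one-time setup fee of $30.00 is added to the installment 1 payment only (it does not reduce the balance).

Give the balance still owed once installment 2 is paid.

Installment 1: $37,568.43 − $12,510.60 (+ $30.00 fee) → $25,057.83
Installment 2: $25,057.83 − $12,510.60 → $12,547.23

$12,547.23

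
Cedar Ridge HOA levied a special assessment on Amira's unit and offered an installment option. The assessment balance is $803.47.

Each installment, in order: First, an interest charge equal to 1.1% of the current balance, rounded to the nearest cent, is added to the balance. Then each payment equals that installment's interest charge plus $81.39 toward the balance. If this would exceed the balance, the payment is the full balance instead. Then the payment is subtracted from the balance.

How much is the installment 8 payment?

$83.96

Installment 1: $803.47 +$8.84 interest = $812.31; pay $90.23 → $722.08
Installment 2: $722.08 +$7.94 interest = $730.02; pay $89.33 → $640.69
Installment 3: $640.69 +$7.05 interest = $647.74; pay $88.44 → $559.30
Installment 4: $559.30 +$6.15 interest = $565.45; pay $87.54 → $477.91
Installment 5: $477.91 +$5.26 interest = $483.17; pay $86.65 → $396.52
Installment 6: $396.52 +$4.36 interest = $400.88; pay $85.75 → $315.13
Installment 7: $315.13 +$3.47 interest = $318.60; pay $84.86 → $233.74
Installment 8: $233.74 +$2.57 interest = $236.31; pay $83.96 → $152.35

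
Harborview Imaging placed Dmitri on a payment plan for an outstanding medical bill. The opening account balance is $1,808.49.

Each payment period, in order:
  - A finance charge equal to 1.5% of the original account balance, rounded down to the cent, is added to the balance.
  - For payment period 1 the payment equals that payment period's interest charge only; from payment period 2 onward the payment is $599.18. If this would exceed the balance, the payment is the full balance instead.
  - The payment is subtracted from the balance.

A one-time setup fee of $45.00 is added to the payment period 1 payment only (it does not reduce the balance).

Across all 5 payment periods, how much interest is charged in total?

Payment period 1: opening $1,808.49; interest $27.12 → $1,835.61; payment $27.12 (+ $45.00 fee); balance $1,808.49
Payment period 2: opening $1,808.49; interest $27.12 → $1,835.61; payment $599.18; balance $1,236.43
Payment period 3: opening $1,236.43; interest $27.12 → $1,263.55; payment $599.18; balance $664.37
Payment period 4: opening $664.37; interest $27.12 → $691.49; payment $599.18; balance $92.31
Payment period 5: opening $92.31; interest $27.12 → $119.43; payment $119.43; balance $0.00
Total interest: $27.12 + $27.12 + $27.12 + $27.12 + $27.12 = $135.60

$135.60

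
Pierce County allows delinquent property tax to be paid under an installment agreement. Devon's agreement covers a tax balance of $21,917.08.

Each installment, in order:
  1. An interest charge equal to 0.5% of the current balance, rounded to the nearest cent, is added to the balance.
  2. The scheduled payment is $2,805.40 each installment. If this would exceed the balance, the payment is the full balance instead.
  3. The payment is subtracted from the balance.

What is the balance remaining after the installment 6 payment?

$5,538.66

Installment 1: $21,917.08 +$109.59 interest = $22,026.67; pay $2,805.40 → $19,221.27
Installment 2: $19,221.27 +$96.11 interest = $19,317.38; pay $2,805.40 → $16,511.98
Installment 3: $16,511.98 +$82.56 interest = $16,594.54; pay $2,805.40 → $13,789.14
Installment 4: $13,789.14 +$68.95 interest = $13,858.09; pay $2,805.40 → $11,052.69
Installment 5: $11,052.69 +$55.26 interest = $11,107.95; pay $2,805.40 → $8,302.55
Installment 6: $8,302.55 +$41.51 interest = $8,344.06; pay $2,805.40 → $5,538.66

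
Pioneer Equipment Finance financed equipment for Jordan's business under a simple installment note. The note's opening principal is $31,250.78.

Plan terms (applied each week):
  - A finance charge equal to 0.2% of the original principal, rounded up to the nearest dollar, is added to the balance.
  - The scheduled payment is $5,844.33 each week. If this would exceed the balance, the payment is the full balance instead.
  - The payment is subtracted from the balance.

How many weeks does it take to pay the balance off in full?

6

Week 1: opening $31,250.78; interest $63.00 → $31,313.78; payment $5,844.33; balance $25,469.45
Week 2: opening $25,469.45; interest $63.00 → $25,532.45; payment $5,844.33; balance $19,688.12
Week 3: opening $19,688.12; interest $63.00 → $19,751.12; payment $5,844.33; balance $13,906.79
Week 4: opening $13,906.79; interest $63.00 → $13,969.79; payment $5,844.33; balance $8,125.46
Week 5: opening $8,125.46; interest $63.00 → $8,188.46; payment $5,844.33; balance $2,344.13
Week 6: opening $2,344.13; interest $63.00 → $2,407.13; payment $2,407.13; balance $0.00
Balance reaches $0.00 in week 6.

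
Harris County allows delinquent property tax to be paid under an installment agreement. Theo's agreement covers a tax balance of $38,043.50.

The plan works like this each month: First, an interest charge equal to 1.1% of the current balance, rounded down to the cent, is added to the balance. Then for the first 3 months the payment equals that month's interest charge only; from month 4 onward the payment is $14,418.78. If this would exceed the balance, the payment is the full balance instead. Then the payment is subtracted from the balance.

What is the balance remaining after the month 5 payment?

# | Opening | Interest | Payment | End bal
1 | $38,043.50 | $418.47 | $418.47 | $38,043.50
2 | $38,043.50 | $418.47 | $418.47 | $38,043.50
3 | $38,043.50 | $418.47 | $418.47 | $38,043.50
4 | $38,043.50 | $418.47 | $14,418.78 | $24,043.19
5 | $24,043.19 | $264.47 | $14,418.78 | $9,888.88

$9,888.88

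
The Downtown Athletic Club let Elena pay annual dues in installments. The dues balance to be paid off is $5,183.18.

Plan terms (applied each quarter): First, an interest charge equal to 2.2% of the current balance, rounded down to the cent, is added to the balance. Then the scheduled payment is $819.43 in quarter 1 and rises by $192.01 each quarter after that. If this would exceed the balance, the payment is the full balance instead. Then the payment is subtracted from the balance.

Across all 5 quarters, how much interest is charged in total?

$368.77

Quarter 1: opening $5,183.18; interest $114.02 → $5,297.20; payment $819.43; balance $4,477.77
Quarter 2: opening $4,477.77; interest $98.51 → $4,576.28; payment $1,011.44; balance $3,564.84
Quarter 3: opening $3,564.84; interest $78.42 → $3,643.26; payment $1,203.45; balance $2,439.81
Quarter 4: opening $2,439.81; interest $53.67 → $2,493.48; payment $1,395.46; balance $1,098.02
Quarter 5: opening $1,098.02; interest $24.15 → $1,122.17; payment $1,122.17; balance $0.00
Total interest: $114.02 + $98.51 + $78.42 + $53.67 + $24.15 = $368.77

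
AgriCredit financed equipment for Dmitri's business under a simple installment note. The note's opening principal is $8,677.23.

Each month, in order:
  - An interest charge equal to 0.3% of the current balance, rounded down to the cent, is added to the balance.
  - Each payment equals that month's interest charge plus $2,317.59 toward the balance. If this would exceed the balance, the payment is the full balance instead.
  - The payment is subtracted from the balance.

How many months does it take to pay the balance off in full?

Month 1: $8,677.23 +$26.03 interest = $8,703.26; pay $2,343.62 → $6,359.64
Month 2: $6,359.64 +$19.07 interest = $6,378.71; pay $2,336.66 → $4,042.05
Month 3: $4,042.05 +$12.12 interest = $4,054.17; pay $2,329.71 → $1,724.46
Month 4: $1,724.46 +$5.17 interest = $1,729.63; pay $1,729.63 → $0.00
Balance reaches $0.00 in month 4.

4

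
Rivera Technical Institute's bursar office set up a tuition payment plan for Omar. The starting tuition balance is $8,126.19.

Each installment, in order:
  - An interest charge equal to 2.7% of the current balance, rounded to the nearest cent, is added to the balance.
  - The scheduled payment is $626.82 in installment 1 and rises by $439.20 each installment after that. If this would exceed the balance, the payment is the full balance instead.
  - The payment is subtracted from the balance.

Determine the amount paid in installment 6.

Installment 1: $8,126.19 +$219.41 interest = $8,345.60; pay $626.82 → $7,718.78
Installment 2: $7,718.78 +$208.41 interest = $7,927.19; pay $1,066.02 → $6,861.17
Installment 3: $6,861.17 +$185.25 interest = $7,046.42; pay $1,505.22 → $5,541.20
Installment 4: $5,541.20 +$149.61 interest = $5,690.81; pay $1,944.42 → $3,746.39
Installment 5: $3,746.39 +$101.15 interest = $3,847.54; pay $2,383.62 → $1,463.92
Installment 6: $1,463.92 +$39.53 interest = $1,503.45; pay $1,503.45 → $0.00

$1,503.45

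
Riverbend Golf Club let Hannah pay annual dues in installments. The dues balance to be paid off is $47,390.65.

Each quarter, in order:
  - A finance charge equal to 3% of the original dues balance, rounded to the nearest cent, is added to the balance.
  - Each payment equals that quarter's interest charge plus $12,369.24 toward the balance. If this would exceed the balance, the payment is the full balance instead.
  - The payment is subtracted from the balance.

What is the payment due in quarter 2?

$13,790.96

Quarter 1: $47,390.65 +$1,421.72 interest = $48,812.37; pay $13,790.96 → $35,021.41
Quarter 2: $35,021.41 +$1,421.72 interest = $36,443.13; pay $13,790.96 → $22,652.17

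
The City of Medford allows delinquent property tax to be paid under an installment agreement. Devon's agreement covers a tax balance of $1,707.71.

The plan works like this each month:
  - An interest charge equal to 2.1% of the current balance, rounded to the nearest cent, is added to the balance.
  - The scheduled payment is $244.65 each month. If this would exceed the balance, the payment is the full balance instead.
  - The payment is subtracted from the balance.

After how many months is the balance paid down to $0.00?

8

Month 1: $1,707.71 +$35.86 interest = $1,743.57; pay $244.65 → $1,498.92
Month 2: $1,498.92 +$31.48 interest = $1,530.40; pay $244.65 → $1,285.75
Month 3: $1,285.75 +$27.00 interest = $1,312.75; pay $244.65 → $1,068.10
Month 4: $1,068.10 +$22.43 interest = $1,090.53; pay $244.65 → $845.88
Month 5: $845.88 +$17.76 interest = $863.64; pay $244.65 → $618.99
Month 6: $618.99 +$13.00 interest = $631.99; pay $244.65 → $387.34
Month 7: $387.34 +$8.13 interest = $395.47; pay $244.65 → $150.82
Month 8: $150.82 +$3.17 interest = $153.99; pay $153.99 → $0.00
Balance reaches $0.00 in month 8.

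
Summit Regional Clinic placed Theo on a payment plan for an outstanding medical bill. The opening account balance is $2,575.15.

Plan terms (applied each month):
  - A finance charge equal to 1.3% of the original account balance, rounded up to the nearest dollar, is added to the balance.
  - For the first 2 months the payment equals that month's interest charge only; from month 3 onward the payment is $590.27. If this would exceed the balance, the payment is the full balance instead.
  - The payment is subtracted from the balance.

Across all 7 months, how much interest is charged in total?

$238.00

Month 1: $2,575.15 +$34.00 interest = $2,609.15; pay $34.00 → $2,575.15
Month 2: $2,575.15 +$34.00 interest = $2,609.15; pay $34.00 → $2,575.15
Month 3: $2,575.15 +$34.00 interest = $2,609.15; pay $590.27 → $2,018.88
Month 4: $2,018.88 +$34.00 interest = $2,052.88; pay $590.27 → $1,462.61
Month 5: $1,462.61 +$34.00 interest = $1,496.61; pay $590.27 → $906.34
Month 6: $906.34 +$34.00 interest = $940.34; pay $590.27 → $350.07
Month 7: $350.07 +$34.00 interest = $384.07; pay $384.07 → $0.00
Total interest: $34.00 + $34.00 + $34.00 + $34.00 + $34.00 + $34.00 + $34.00 = $238.00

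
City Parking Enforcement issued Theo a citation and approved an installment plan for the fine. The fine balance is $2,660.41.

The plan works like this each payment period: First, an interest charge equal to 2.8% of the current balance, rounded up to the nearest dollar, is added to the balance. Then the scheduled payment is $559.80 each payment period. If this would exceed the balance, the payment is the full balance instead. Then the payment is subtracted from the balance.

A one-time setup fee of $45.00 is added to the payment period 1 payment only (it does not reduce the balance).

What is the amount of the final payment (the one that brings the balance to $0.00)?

$98.41

# | Opening | Interest | Payment | Fee | End bal
1 | $2,660.41 | $75.00 | $559.80 | $45.00 | $2,175.61
2 | $2,175.61 | $61.00 | $559.80 | — | $1,676.81
3 | $1,676.81 | $47.00 | $559.80 | — | $1,164.01
4 | $1,164.01 | $33.00 | $559.80 | — | $637.21
5 | $637.21 | $18.00 | $559.80 | — | $95.41
6 | $95.41 | $3.00 | $98.41 | — | $0.00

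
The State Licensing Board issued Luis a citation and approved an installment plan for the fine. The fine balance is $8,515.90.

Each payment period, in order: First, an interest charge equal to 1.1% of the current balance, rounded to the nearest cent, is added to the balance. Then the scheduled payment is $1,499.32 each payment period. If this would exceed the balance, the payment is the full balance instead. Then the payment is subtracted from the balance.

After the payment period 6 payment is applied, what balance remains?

$0.00

Payment period 1: $8,515.90 +$93.67 interest = $8,609.57; pay $1,499.32 → $7,110.25
Payment period 2: $7,110.25 +$78.21 interest = $7,188.46; pay $1,499.32 → $5,689.14
Payment period 3: $5,689.14 +$62.58 interest = $5,751.72; pay $1,499.32 → $4,252.40
Payment period 4: $4,252.40 +$46.78 interest = $4,299.18; pay $1,499.32 → $2,799.86
Payment period 5: $2,799.86 +$30.80 interest = $2,830.66; pay $1,499.32 → $1,331.34
Payment period 6: $1,331.34 +$14.64 interest = $1,345.98; pay $1,345.98 → $0.00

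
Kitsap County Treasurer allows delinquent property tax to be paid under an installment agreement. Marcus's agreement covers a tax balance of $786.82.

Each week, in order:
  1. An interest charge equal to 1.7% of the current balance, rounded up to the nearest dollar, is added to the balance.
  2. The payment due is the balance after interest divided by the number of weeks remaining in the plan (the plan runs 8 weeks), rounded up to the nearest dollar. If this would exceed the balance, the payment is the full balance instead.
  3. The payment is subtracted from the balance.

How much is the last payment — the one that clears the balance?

# | Opening | Interest | Payment | End bal
1 | $786.82 | $14.00 | $101.00 | $699.82
2 | $699.82 | $12.00 | $102.00 | $609.82
3 | $609.82 | $11.00 | $104.00 | $516.82
4 | $516.82 | $9.00 | $106.00 | $419.82
5 | $419.82 | $8.00 | $107.00 | $320.82
6 | $320.82 | $6.00 | $109.00 | $217.82
7 | $217.82 | $4.00 | $111.00 | $110.82
8 | $110.82 | $2.00 | $112.82 | $0.00

$112.82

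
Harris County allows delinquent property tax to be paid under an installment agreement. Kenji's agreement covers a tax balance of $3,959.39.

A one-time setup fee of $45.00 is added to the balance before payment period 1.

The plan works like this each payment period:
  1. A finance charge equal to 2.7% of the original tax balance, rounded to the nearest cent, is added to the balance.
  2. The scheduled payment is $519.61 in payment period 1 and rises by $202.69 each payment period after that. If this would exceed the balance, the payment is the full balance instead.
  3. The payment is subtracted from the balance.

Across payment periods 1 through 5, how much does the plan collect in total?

$4,538.89

# | Opening | Interest | Payment | End bal
1 | $4,004.39 | $106.90 | $519.61 | $3,591.68
2 | $3,591.68 | $106.90 | $722.30 | $2,976.28
3 | $2,976.28 | $106.90 | $924.99 | $2,158.19
4 | $2,158.19 | $106.90 | $1,127.68 | $1,137.41
5 | $1,137.41 | $106.90 | $1,244.31 | $0.00
Total paid: $4,538.89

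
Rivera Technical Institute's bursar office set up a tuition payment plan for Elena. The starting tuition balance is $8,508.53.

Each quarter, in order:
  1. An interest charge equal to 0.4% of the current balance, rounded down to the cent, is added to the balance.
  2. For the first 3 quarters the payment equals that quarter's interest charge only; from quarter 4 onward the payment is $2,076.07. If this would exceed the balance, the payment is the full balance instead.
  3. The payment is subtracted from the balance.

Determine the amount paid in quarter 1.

# | Opening | Interest | Payment | End bal
1 | $8,508.53 | $34.03 | $34.03 | $8,508.53

$34.03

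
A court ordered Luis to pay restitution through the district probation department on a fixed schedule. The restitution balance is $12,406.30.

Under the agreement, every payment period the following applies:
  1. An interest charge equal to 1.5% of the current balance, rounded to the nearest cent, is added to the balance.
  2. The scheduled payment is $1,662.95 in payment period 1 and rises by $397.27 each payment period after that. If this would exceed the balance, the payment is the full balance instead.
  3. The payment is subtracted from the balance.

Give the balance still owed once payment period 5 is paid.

$764.41

Payment period 1: opening $12,406.30; interest $186.09 → $12,592.39; payment $1,662.95; balance $10,929.44
Payment period 2: opening $10,929.44; interest $163.94 → $11,093.38; payment $2,060.22; balance $9,033.16
Payment period 3: opening $9,033.16; interest $135.50 → $9,168.66; payment $2,457.49; balance $6,711.17
Payment period 4: opening $6,711.17; interest $100.67 → $6,811.84; payment $2,854.76; balance $3,957.08
Payment period 5: opening $3,957.08; interest $59.36 → $4,016.44; payment $3,252.03; balance $764.41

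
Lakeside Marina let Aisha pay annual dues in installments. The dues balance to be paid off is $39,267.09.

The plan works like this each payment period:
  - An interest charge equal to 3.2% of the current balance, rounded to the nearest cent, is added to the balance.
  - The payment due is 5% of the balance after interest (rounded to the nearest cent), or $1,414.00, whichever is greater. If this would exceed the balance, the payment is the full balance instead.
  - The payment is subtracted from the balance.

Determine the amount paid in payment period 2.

Payment period 1: opening $39,267.09; interest $1,256.55 → $40,523.64; payment $2,026.18; balance $38,497.46
Payment period 2: opening $38,497.46; interest $1,231.92 → $39,729.38; payment $1,986.47; balance $37,742.91

$1,986.47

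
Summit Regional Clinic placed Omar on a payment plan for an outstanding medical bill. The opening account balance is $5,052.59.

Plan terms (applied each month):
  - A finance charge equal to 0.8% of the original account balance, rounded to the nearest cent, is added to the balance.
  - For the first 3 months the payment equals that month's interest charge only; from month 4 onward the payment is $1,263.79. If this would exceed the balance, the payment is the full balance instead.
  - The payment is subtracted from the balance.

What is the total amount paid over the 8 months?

# | Opening | Interest | Payment | End bal
1 | $5,052.59 | $40.42 | $40.42 | $5,052.59
2 | $5,052.59 | $40.42 | $40.42 | $5,052.59
3 | $5,052.59 | $40.42 | $40.42 | $5,052.59
4 | $5,052.59 | $40.42 | $1,263.79 | $3,829.22
5 | $3,829.22 | $40.42 | $1,263.79 | $2,605.85
6 | $2,605.85 | $40.42 | $1,263.79 | $1,382.48
7 | $1,382.48 | $40.42 | $1,263.79 | $159.11
8 | $159.11 | $40.42 | $199.53 | $0.00
Total paid: $5,375.95

$5,375.95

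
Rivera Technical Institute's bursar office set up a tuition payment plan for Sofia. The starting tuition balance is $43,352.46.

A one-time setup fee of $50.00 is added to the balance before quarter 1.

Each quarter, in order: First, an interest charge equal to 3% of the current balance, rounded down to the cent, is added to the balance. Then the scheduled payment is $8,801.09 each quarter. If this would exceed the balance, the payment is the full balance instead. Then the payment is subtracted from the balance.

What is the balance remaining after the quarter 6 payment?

# | Opening | Interest | Payment | End bal
1 | $43,402.46 | $1,302.07 | $8,801.09 | $35,903.44
2 | $35,903.44 | $1,077.10 | $8,801.09 | $28,179.45
3 | $28,179.45 | $845.38 | $8,801.09 | $20,223.74
4 | $20,223.74 | $606.71 | $8,801.09 | $12,029.36
5 | $12,029.36 | $360.88 | $8,801.09 | $3,589.15
6 | $3,589.15 | $107.67 | $3,696.82 | $0.00

$0.00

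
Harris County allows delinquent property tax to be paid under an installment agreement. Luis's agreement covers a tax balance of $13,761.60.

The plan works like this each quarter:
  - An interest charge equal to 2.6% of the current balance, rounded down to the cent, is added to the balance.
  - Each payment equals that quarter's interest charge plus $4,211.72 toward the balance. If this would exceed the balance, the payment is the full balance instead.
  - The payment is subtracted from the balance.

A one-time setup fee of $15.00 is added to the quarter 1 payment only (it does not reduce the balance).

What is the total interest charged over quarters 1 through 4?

$774.16

Quarter 1: opening $13,761.60; interest $357.80 → $14,119.40; payment $4,569.52 (+ $15.00 fee); balance $9,549.88
Quarter 2: opening $9,549.88; interest $248.29 → $9,798.17; payment $4,460.01; balance $5,338.16
Quarter 3: opening $5,338.16; interest $138.79 → $5,476.95; payment $4,350.51; balance $1,126.44
Quarter 4: opening $1,126.44; interest $29.28 → $1,155.72; payment $1,155.72; balance $0.00
Total interest: $357.80 + $248.29 + $138.79 + $29.28 = $774.16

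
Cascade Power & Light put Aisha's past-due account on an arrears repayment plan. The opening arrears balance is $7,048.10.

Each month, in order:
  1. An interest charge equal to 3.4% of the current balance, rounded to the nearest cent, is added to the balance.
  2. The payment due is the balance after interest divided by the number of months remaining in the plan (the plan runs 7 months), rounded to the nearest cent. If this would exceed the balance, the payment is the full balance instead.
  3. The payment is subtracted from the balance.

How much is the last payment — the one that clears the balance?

Month 1: opening $7,048.10; interest $239.64 → $7,287.74; payment $1,041.11; balance $6,246.63
Month 2: opening $6,246.63; interest $212.39 → $6,459.02; payment $1,076.50; balance $5,382.52
Month 3: opening $5,382.52; interest $183.01 → $5,565.53; payment $1,113.11; balance $4,452.42
Month 4: opening $4,452.42; interest $151.38 → $4,603.80; payment $1,150.95; balance $3,452.85
Month 5: opening $3,452.85; interest $117.40 → $3,570.25; payment $1,190.08; balance $2,380.17
Month 6: opening $2,380.17; interest $80.93 → $2,461.10; payment $1,230.55; balance $1,230.55
Month 7: opening $1,230.55; interest $41.84 → $1,272.39; payment $1,272.39; balance $0.00

$1,272.39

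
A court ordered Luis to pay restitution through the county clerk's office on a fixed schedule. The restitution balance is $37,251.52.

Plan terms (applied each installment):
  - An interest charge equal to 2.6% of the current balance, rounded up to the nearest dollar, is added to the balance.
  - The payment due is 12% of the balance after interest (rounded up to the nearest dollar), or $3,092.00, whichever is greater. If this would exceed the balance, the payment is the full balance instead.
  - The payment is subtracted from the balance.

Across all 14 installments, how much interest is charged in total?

# | Opening | Interest | Payment | End bal
1 | $37,251.52 | $969.00 | $4,587.00 | $33,633.52
2 | $33,633.52 | $875.00 | $4,142.00 | $30,366.52
3 | $30,366.52 | $790.00 | $3,739.00 | $27,417.52
4 | $27,417.52 | $713.00 | $3,376.00 | $24,754.52
5 | $24,754.52 | $644.00 | $3,092.00 | $22,306.52
6 | $22,306.52 | $580.00 | $3,092.00 | $19,794.52
7 | $19,794.52 | $515.00 | $3,092.00 | $17,217.52
8 | $17,217.52 | $448.00 | $3,092.00 | $14,573.52
9 | $14,573.52 | $379.00 | $3,092.00 | $11,860.52
10 | $11,860.52 | $309.00 | $3,092.00 | $9,077.52
11 | $9,077.52 | $237.00 | $3,092.00 | $6,222.52
12 | $6,222.52 | $162.00 | $3,092.00 | $3,292.52
13 | $3,292.52 | $86.00 | $3,092.00 | $286.52
14 | $286.52 | $8.00 | $294.52 | $0.00
Total interest: $969.00 + $875.00 + $790.00 + $713.00 + $644.00 + $580.00 + $515.00 + $448.00 + $379.00 + $309.00 + $237.00 + $162.00 + $86.00 + $8.00 = $6,715.00

$6,715.00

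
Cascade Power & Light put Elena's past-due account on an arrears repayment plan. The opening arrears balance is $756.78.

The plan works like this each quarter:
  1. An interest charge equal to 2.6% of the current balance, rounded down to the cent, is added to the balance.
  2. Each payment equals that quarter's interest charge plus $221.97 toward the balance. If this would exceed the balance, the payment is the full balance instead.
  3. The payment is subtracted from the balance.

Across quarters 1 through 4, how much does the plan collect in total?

# | Opening | Interest | Payment | End bal
1 | $756.78 | $19.67 | $241.64 | $534.81
2 | $534.81 | $13.90 | $235.87 | $312.84
3 | $312.84 | $8.13 | $230.10 | $90.87
4 | $90.87 | $2.36 | $93.23 | $0.00
Total paid: $800.84

$800.84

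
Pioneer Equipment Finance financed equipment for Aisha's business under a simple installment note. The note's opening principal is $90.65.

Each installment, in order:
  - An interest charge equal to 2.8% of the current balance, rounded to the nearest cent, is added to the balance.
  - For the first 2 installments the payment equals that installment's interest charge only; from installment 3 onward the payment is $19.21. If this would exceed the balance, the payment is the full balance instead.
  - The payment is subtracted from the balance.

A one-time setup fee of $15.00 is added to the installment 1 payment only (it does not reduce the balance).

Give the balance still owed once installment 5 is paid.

Installment 1: opening $90.65; interest $2.54 → $93.19; payment $2.54 (+ $15.00 fee); balance $90.65
Installment 2: opening $90.65; interest $2.54 → $93.19; payment $2.54; balance $90.65
Installment 3: opening $90.65; interest $2.54 → $93.19; payment $19.21; balance $73.98
Installment 4: opening $73.98; interest $2.07 → $76.05; payment $19.21; balance $56.84
Installment 5: opening $56.84; interest $1.59 → $58.43; payment $19.21; balance $39.22

$39.22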